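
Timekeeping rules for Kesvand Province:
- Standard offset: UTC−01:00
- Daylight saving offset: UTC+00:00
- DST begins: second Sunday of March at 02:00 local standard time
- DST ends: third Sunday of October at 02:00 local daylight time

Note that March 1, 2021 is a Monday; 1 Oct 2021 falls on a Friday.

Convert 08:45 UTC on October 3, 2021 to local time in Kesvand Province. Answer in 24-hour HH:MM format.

1 March 2021 is a Monday, so the first Sunday is March 7 and the second is March 14.
1 October 2021 is a Friday, so the first Sunday is October 3 and the third is October 17.
At the standard offset (UTC−01:00), 08:45 UTC − 1h = 07:45 Kesvand Province standard time.
The standard-time date in Kesvand Province, October 3, 2021, falls between 14 March and 17 October, so daylight saving is in effect and Kesvand Province is at UTC+00:00.
08:45 UTC + 0h = 08:45 local.

08:45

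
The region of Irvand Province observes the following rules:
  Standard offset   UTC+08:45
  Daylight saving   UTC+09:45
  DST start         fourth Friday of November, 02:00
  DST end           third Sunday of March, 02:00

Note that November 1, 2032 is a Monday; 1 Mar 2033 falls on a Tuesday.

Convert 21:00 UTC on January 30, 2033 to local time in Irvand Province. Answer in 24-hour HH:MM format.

06:45

1 November 2032 is a Monday, so the first Friday is November 5 and the fourth is November 26.
1 March 2033 is a Tuesday, so the first Sunday is March 6 and the third is March 20.
At the standard offset (UTC+08:45), 21:00 UTC + 8h45m = 05:45 Irvand Province standard time (rolling into the next day, 31 January 2033).
The standard-time date in Irvand Province, January 31, 2033, falls between 26 November 2032 and 20 March 2033, so daylight saving is in effect and Irvand Province is at UTC+09:45.
21:00 UTC + 9h45m = 06:45 local (rolling into the next day, 31 January 2033).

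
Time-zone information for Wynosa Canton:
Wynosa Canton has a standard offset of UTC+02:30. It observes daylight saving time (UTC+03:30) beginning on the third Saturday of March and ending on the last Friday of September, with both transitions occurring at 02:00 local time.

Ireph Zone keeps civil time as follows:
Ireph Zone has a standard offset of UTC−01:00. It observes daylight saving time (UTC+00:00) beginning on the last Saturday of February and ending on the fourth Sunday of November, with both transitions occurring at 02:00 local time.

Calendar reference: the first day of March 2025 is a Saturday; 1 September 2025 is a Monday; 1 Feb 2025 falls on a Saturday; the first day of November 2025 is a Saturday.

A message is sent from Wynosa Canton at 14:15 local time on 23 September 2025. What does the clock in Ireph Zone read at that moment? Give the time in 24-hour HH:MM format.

10:45

1 March 2025 is a Saturday, so the first Saturday is March 1 and the third is March 15.
1 September 2025 is a Monday, so Fridays fall on 5, 12, 19, 26; the last is September 26.
23 September 2025 falls between 15 March and 26 September, so daylight saving is in effect and Wynosa Canton is at UTC+03:30.
14:15 Wynosa Canton − 3h30m = 10:45 UTC.
1 February 2025 is a Saturday, so Saturdays fall on 1, 8, 15, 22; the last is February 22.
1 November 2025 is a Saturday, so the first Sunday is November 2 and the fourth is November 23.
At the standard offset (UTC−01:00), 10:45 UTC − 1h = 09:45 Ireph Zone standard time.
The standard-time date in Ireph Zone, 23 September 2025, lies within the daylight-saving period (22 February – 23 November), so Ireph Zone is on daylight time, UTC+00:00.
10:45 UTC + 0h = 10:45 Ireph Zone.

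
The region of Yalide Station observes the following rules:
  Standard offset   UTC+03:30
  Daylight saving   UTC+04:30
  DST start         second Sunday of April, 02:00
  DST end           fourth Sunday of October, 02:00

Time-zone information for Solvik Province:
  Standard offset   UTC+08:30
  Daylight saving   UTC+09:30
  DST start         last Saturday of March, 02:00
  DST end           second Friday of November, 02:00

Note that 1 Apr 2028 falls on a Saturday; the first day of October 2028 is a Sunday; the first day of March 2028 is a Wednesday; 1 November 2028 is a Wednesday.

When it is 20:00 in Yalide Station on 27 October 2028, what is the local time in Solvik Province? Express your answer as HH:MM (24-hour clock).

1 April 2028 is a Saturday, so the first Sunday is April 2 and the second is April 9.
1 October 2028 is a Sunday, so the first Sunday is October 1 and the fourth is October 22.
27 October 2028 does not fall between 9 April and 22 October, so daylight saving is not in effect and Yalide Station is at UTC+03:30.
20:00 Yalide Station − 3h30m = 16:30 UTC.
1 March 2028 is a Wednesday, so Saturdays fall on 4, 11, 18, 25; the last is March 25.
1 November 2028 is a Wednesday, so the first Friday is November 3 and the second is November 10.
At the standard offset (UTC+08:30), 16:30 UTC + 8h30m = 01:00 Solvik Province standard time (rolling into the next day, 28 October 2028).
The standard-time date in Solvik Province, 28 October 2028, falls between 25 March and 10 November, so daylight saving is in effect and Solvik Province is at UTC+09:30.
16:30 UTC + 9h30m = 02:00 Solvik Province (rolling into the next day, 28 October 2028).

02:00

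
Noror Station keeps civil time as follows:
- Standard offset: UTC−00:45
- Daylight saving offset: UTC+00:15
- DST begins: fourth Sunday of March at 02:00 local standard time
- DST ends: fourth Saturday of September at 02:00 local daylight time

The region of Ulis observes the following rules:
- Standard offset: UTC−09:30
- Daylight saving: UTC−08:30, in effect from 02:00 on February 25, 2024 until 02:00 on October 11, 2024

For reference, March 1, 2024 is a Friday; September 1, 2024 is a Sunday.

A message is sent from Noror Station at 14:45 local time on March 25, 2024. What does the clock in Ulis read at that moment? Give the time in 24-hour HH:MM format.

1 March 2024 is a Friday, so the first Sunday is March 3 and the fourth is March 24.
1 September 2024 is a Sunday, so the first Saturday is September 7 and the fourth is September 28.
Daylight saving runs 24 March – 28 September; March 25, 2024 is inside that window, so Noror Station is at UTC+00:15.
14:45 Noror Station − 0h15m = 14:30 UTC.
At the standard offset (UTC−09:30), 14:30 UTC − 9h30m = 05:00 Ulis standard time.
Daylight saving runs 25 February – 11 October; the standard-time date in Ulis, March 25, 2024, is inside that window, so Ulis is at UTC−08:30.
14:30 UTC − 8h30m = 06:00 Ulis.

06:00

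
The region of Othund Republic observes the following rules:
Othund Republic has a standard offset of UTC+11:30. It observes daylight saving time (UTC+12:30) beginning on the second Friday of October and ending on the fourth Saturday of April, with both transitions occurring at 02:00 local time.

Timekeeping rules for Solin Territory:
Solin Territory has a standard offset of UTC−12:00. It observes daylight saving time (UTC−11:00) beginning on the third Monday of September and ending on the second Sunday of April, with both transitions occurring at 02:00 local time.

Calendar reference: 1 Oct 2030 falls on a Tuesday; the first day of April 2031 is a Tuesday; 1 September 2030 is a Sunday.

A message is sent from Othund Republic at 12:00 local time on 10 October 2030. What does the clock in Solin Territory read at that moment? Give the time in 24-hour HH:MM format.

13:30

1 October 2030 is a Tuesday, so the first Friday is October 4 and the second is October 11.
1 April 2031 is a Tuesday, so the first Saturday is April 5 and the fourth is April 26.
Daylight saving runs 11 October 2030 – 26 April 2031; 10 October 2030 is outside that window, so Othund Republic is on standard time at UTC+11:30.
12:00 Othund Republic − 11h30m = 00:30 UTC.
1 September 2030 is a Sunday, so the first Monday is September 2 and the third is September 16.
1 April 2031 is a Tuesday, so the first Sunday is April 6 and the second is April 13.
At the standard offset (UTC−12:00), 00:30 UTC − 12h = 12:30 Solin Territory standard time (rolling into the previous day, 9 October 2030).
The standard-time date in Solin Territory, 9 October 2030, falls between 16 September 2030 and 13 April 2031, so daylight saving is in effect and Solin Territory is at UTC−11:00.
00:30 UTC − 11h = 13:30 Solin Territory (rolling into the previous day, 9 October 2030).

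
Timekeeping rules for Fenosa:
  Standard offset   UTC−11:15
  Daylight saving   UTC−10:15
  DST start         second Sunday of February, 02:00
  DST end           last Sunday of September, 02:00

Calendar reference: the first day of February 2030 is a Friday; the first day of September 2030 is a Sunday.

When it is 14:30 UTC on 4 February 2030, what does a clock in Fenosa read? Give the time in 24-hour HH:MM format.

1 February 2030 is a Friday, so the first Sunday is February 3 and the second is February 10.
1 September 2030 is a Sunday, so Sundays fall on 1, 8, 15, 22, 29; the last is September 29.
At the standard offset (UTC−11:15), 14:30 UTC − 11h15m = 03:15 Fenosa standard time.
The standard-time date in Fenosa, 4 February 2030, is outside the daylight-saving period (10 February – 29 September), so Fenosa is on standard time, UTC−11:15.
14:30 UTC − 11h15m = 03:15 local.

03:15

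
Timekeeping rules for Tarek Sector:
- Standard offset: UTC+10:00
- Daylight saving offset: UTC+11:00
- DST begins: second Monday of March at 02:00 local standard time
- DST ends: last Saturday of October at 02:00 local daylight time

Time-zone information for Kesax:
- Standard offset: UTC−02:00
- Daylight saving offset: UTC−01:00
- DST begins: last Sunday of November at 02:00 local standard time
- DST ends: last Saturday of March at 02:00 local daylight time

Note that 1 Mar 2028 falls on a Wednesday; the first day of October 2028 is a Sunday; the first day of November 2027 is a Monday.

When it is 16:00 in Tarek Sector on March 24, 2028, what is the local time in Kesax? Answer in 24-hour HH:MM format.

04:00

1 March 2028 is a Wednesday, so the first Monday is March 6 and the second is March 13.
1 October 2028 is a Sunday, so Saturdays fall on 7, 14, 21, 28; the last is October 28.
March 24, 2028 lies within the daylight-saving period (13 March – 28 October), so Tarek Sector is on daylight time, UTC+11:00.
16:00 Tarek Sector − 11h = 05:00 UTC.
1 November 2027 is a Monday, so Sundays fall on 7, 14, 21, 28; the last is November 28.
1 March 2028 is a Wednesday, so Saturdays fall on 4, 11, 18, 25; the last is March 25.
At the standard offset (UTC−02:00), 05:00 UTC − 2h = 03:00 Kesax standard time.
The standard-time date in Kesax, March 24, 2028, falls between 28 November 2027 and 25 March 2028, so daylight saving is in effect and Kesax is at UTC−01:00.
05:00 UTC − 1h = 04:00 Kesax.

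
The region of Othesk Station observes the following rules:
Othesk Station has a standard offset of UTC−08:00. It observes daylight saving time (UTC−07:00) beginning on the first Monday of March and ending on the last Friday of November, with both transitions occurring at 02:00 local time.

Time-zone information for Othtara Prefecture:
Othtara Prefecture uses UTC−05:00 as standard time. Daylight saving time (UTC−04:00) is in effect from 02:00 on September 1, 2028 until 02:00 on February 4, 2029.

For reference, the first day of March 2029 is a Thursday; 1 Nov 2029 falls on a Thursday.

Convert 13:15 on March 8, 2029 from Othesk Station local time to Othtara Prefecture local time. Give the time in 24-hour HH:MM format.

15:15

1 March 2029 is a Thursday, so the first Monday is March 5.
1 November 2029 is a Thursday, so Fridays fall on 2, 9, 16, 23, 30; the last is November 30.
March 8, 2029 falls between 5 March and 30 November, so daylight saving is in effect and Othesk Station is at UTC−07:00.
13:15 Othesk Station + 7h = 20:15 UTC.
At the standard offset (UTC−05:00), 20:15 UTC − 5h = 15:15 Othtara Prefecture standard time.
The standard-time date in Othtara Prefecture, March 8, 2029, is outside the daylight-saving period (1 September 2028 – 4 February 2029), so Othtara Prefecture is on standard time, UTC−05:00.
20:15 UTC − 5h = 15:15 Othtara Prefecture.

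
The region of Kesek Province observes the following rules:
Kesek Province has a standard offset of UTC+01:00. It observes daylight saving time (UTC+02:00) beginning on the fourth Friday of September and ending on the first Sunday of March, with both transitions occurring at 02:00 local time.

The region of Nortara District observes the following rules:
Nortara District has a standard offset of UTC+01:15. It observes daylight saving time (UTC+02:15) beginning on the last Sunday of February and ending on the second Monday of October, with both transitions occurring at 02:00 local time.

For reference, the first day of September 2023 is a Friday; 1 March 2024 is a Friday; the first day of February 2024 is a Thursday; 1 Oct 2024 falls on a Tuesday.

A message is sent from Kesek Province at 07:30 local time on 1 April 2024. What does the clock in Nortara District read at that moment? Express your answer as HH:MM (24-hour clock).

08:45

1 September 2023 is a Friday, so the first Friday is September 1 and the fourth is September 22.
1 March 2024 is a Friday, so the first Sunday is March 3.
1 April 2024 is outside the daylight-saving period (22 September 2023 – 3 March 2024), so Kesek Province is on standard time, UTC+01:00.
07:30 Kesek Province − 1h = 06:30 UTC.
1 February 2024 is a Thursday, so Sundays fall on 4, 11, 18, 25; the last is February 25.
1 October 2024 is a Tuesday, so the first Monday is October 7 and the second is October 14.
At the standard offset (UTC+01:15), 06:30 UTC + 1h15m = 07:45 Nortara District standard time.
Daylight saving runs 25 February – 14 October; the standard-time date in Nortara District, 1 April 2024, is inside that window, so Nortara District is at UTC+02:15.
06:30 UTC + 2h15m = 08:45 Nortara District.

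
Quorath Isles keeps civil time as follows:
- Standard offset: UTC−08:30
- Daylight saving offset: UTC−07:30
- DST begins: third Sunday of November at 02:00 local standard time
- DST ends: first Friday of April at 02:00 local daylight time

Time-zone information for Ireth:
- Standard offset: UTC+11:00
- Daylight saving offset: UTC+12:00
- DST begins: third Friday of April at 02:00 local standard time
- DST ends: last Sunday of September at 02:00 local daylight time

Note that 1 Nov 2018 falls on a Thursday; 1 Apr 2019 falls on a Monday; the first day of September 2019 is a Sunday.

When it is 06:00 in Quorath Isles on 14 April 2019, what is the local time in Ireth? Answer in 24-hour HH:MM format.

1 November 2018 is a Thursday, so the first Sunday is November 4 and the third is November 18.
1 April 2019 is a Monday, so the first Friday is April 5.
14 April 2019 is outside the daylight-saving period (18 November 2018 – 5 April 2019), so Quorath Isles is on standard time, UTC−08:30.
06:00 Quorath Isles + 8h30m = 14:30 UTC.
1 April 2019 is a Monday, so the first Friday is April 5 and the third is April 19.
1 September 2019 is a Sunday, so Sundays fall on 1, 8, 15, 22, 29; the last is September 29.
At the standard offset (UTC+11:00), 14:30 UTC + 11h = 01:30 Ireth standard time (rolling into the next day, 15 April 2019).
Daylight saving runs 19 April – 29 September; the standard-time date in Ireth, 15 April 2019, is outside that window, so Ireth is on standard time at UTC+11:00.
14:30 UTC + 11h = 01:30 Ireth (rolling into the next day, 15 April 2019).

01:30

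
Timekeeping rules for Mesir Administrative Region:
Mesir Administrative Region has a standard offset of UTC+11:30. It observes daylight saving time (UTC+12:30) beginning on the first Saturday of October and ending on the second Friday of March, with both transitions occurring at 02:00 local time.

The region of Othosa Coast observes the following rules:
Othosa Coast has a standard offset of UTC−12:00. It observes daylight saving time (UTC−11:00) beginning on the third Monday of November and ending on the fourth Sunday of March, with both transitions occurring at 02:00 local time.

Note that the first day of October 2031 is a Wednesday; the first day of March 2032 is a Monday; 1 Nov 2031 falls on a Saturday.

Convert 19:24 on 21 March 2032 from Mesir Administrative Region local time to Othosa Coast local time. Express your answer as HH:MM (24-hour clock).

20:54

1 October 2031 is a Wednesday, so the first Saturday is October 4.
1 March 2032 is a Monday, so the first Friday is March 5 and the second is March 12.
21 March 2032 is outside the daylight-saving period (4 October 2031 – 12 March 2032), so Mesir Administrative Region is on standard time, UTC+11:30.
19:24 Mesir Administrative Region − 11h30m = 07:54 UTC.
1 November 2031 is a Saturday, so the first Monday is November 3 and the third is November 17.
1 March 2032 is a Monday, so the first Sunday is March 7 and the fourth is March 28.
At the standard offset (UTC−12:00), 07:54 UTC − 12h = 19:54 Othosa Coast standard time (rolling into the previous day, 20 March 2032).
The standard-time date in Othosa Coast, 20 March 2032, falls between 17 November 2031 and 28 March 2032, so daylight saving is in effect and Othosa Coast is at UTC−11:00.
07:54 UTC − 11h = 20:54 Othosa Coast (rolling into the previous day, 20 March 2032).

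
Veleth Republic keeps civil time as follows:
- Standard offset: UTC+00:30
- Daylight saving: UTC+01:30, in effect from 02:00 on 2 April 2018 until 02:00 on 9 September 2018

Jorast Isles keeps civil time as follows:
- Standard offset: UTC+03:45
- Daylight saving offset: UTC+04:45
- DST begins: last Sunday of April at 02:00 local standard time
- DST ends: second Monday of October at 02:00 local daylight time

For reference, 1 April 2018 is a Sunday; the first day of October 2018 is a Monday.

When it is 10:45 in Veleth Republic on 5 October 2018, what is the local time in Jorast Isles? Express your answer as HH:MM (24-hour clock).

5 October 2018 is outside the daylight-saving period (2 April – 9 September), so Veleth Republic is on standard time, UTC+00:30.
10:45 Veleth Republic − 0h30m = 10:15 UTC.
1 April 2018 is a Sunday, so Sundays fall on 1, 8, 15, 22, 29; the last is April 29.
1 October 2018 is a Monday, so the first Monday is October 1 and the second is October 8.
At the standard offset (UTC+03:45), 10:15 UTC + 3h45m = 14:00 Jorast Isles standard time.
The standard-time date in Jorast Isles, 5 October 2018, lies within the daylight-saving period (29 April – 8 October), so Jorast Isles is on daylight time, UTC+04:45.
10:15 UTC + 4h45m = 15:00 Jorast Isles.

15:00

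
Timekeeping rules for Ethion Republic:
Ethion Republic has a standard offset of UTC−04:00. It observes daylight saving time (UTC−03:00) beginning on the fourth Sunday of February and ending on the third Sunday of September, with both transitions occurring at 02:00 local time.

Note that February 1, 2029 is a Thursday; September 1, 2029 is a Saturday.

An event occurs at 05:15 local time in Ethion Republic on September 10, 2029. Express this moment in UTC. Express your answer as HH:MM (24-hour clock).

08:15

1 February 2029 is a Thursday, so the first Sunday is February 4 and the fourth is February 25.
1 September 2029 is a Saturday, so the first Sunday is September 2 and the third is September 16.
September 10, 2029 falls between 25 February and 16 September, so daylight saving is in effect and Ethion Republic is at UTC−03:00.
05:15 local + 3h = 08:15 UTC.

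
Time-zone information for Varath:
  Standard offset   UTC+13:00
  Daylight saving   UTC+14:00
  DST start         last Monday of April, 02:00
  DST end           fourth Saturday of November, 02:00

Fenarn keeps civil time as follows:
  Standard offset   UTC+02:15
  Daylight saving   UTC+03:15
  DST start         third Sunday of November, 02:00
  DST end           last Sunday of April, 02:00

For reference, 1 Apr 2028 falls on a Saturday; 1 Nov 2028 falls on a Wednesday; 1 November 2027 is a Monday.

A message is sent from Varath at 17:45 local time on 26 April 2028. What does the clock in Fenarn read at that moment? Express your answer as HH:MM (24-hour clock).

1 April 2028 is a Saturday, so Mondays fall on 3, 10, 17, 24; the last is April 24.
1 November 2028 is a Wednesday, so the first Saturday is November 4 and the fourth is November 25.
Daylight saving runs 24 April – 25 November; 26 April 2028 is inside that window, so Varath is at UTC+14:00.
17:45 Varath − 14h = 03:45 UTC.
1 November 2027 is a Monday, so the first Sunday is November 7 and the third is November 21.
1 April 2028 is a Saturday, so Sundays fall on 2, 9, 16, 23, 30; the last is April 30.
At the standard offset (UTC+02:15), 03:45 UTC + 2h15m = 06:00 Fenarn standard time.
The standard-time date in Fenarn, 26 April 2028, lies within the daylight-saving period (21 November 2027 – 30 April 2028), so Fenarn is on daylight time, UTC+03:15.
03:45 UTC + 3h15m = 07:00 Fenarn.

07:00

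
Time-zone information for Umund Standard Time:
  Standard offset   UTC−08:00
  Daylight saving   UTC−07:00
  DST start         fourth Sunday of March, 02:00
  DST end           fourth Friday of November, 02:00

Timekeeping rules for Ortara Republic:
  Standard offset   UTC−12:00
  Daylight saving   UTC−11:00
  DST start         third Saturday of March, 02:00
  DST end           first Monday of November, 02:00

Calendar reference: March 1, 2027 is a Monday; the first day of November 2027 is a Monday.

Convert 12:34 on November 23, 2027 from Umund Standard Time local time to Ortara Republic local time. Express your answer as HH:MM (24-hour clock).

1 March 2027 is a Monday, so the first Sunday is March 7 and the fourth is March 28.
1 November 2027 is a Monday, so the first Friday is November 5 and the fourth is November 26.
November 23, 2027 lies within the daylight-saving period (28 March – 26 November), so Umund Standard Time is on daylight time, UTC−07:00.
12:34 Umund Standard Time + 7h = 19:34 UTC.
1 March 2027 is a Monday, so the first Saturday is March 6 and the third is March 20.
1 November 2027 is a Monday, so the first Monday is November 1.
At the standard offset (UTC−12:00), 19:34 UTC − 12h = 07:34 Ortara Republic standard time.
The standard-time date in Ortara Republic, November 23, 2027, is outside the daylight-saving period (20 March – 1 November), so Ortara Republic is on standard time, UTC−12:00.
19:34 UTC − 12h = 07:34 Ortara Republic.

07:34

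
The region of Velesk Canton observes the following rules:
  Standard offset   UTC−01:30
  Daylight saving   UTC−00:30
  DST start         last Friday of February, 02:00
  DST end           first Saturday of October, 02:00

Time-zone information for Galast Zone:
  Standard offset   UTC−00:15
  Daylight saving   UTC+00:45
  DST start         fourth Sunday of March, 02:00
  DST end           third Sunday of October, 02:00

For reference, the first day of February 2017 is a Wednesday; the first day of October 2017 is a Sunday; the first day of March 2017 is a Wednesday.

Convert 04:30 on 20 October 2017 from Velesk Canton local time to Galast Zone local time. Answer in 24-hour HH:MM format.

05:45

1 February 2017 is a Wednesday, so Fridays fall on 3, 10, 17, 24; the last is February 24.
1 October 2017 is a Sunday, so the first Saturday is October 7.
20 October 2017 does not fall between 24 February and 7 October, so daylight saving is not in effect and Velesk Canton is at UTC−01:30.
04:30 Velesk Canton + 1h30m = 06:00 UTC.
1 March 2017 is a Wednesday, so the first Sunday is March 5 and the fourth is March 26.
1 October 2017 is a Sunday, so the first Sunday is October 1 and the third is October 15.
At the standard offset (UTC−00:15), 06:00 UTC − 0h15m = 05:45 Galast Zone standard time.
The standard-time date in Galast Zone, 20 October 2017, is outside the daylight-saving period (26 March – 15 October), so Galast Zone is on standard time, UTC−00:15.
06:00 UTC − 0h15m = 05:45 Galast Zone.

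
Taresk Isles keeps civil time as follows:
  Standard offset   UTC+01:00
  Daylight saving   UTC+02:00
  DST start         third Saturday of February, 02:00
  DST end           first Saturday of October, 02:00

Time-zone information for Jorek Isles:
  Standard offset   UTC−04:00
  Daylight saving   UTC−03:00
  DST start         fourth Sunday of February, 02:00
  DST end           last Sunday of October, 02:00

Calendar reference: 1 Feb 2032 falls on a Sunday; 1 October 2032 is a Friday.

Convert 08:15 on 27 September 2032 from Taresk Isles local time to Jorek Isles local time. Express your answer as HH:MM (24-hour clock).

1 February 2032 is a Sunday, so the first Saturday is February 7 and the third is February 21.
1 October 2032 is a Friday, so the first Saturday is October 2.
Daylight saving runs 21 February – 2 October; 27 September 2032 is inside that window, so Taresk Isles is at UTC+02:00.
08:15 Taresk Isles − 2h = 06:15 UTC.
1 February 2032 is a Sunday, so the first Sunday is February 1 and the fourth is February 22.
1 October 2032 is a Friday, so Sundays fall on 3, 10, 17, 24, 31; the last is October 31.
At the standard offset (UTC−04:00), 06:15 UTC − 4h = 02:15 Jorek Isles standard time.
The standard-time date in Jorek Isles, 27 September 2032, falls between 22 February and 31 October, so daylight saving is in effect and Jorek Isles is at UTC−03:00.
06:15 UTC − 3h = 03:15 Jorek Isles.

03:15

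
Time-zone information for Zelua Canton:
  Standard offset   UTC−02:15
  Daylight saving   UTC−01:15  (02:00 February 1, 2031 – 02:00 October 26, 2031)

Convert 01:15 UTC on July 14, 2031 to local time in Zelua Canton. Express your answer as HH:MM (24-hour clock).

At the standard offset (UTC−02:15), 01:15 UTC − 2h15m = 23:00 Zelua Canton standard time (rolling into the previous day, 13 July 2031).
The standard-time date in Zelua Canton, July 13, 2031, lies within the daylight-saving period (1 February – 26 October), so Zelua Canton is on daylight time, UTC−01:15.
01:15 UTC − 1h15m = 00:00 local.

00:00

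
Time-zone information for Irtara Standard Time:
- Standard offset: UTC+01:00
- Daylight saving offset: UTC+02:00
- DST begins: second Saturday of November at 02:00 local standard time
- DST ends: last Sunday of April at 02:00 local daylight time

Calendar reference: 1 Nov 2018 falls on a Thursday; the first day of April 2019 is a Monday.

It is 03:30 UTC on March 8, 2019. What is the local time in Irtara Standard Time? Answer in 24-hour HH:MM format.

05:30

1 November 2018 is a Thursday, so the first Saturday is November 3 and the second is November 10.
1 April 2019 is a Monday, so Sundays fall on 7, 14, 21, 28; the last is April 28.
At the standard offset (UTC+01:00), 03:30 UTC + 1h = 04:30 Irtara Standard Time standard time.
The standard-time date in Irtara Standard Time, March 8, 2019, lies within the daylight-saving period (10 November 2018 – 28 April 2019), so Irtara Standard Time is on daylight time, UTC+02:00.
03:30 UTC + 2h = 05:30 local.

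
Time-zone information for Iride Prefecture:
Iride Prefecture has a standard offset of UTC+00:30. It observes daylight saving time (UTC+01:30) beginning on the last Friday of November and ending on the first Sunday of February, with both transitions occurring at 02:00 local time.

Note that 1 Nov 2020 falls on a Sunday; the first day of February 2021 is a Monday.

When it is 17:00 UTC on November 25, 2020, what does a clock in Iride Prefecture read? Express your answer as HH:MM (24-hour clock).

17:30

1 November 2020 is a Sunday, so Fridays fall on 6, 13, 20, 27; the last is November 27.
1 February 2021 is a Monday, so the first Sunday is February 7.
At the standard offset (UTC+00:30), 17:00 UTC + 0h30m = 17:30 Iride Prefecture standard time.
Daylight saving runs 27 November 2020 – 7 February 2021; the standard-time date in Iride Prefecture, November 25, 2020, is outside that window, so Iride Prefecture is on standard time at UTC+00:30.
17:00 UTC + 0h30m = 17:30 local.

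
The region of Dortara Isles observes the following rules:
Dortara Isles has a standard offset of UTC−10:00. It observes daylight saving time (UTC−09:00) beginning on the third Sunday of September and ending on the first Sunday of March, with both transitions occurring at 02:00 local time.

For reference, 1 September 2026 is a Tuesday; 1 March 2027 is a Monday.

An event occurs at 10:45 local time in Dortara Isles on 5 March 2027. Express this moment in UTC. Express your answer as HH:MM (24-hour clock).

19:45

1 September 2026 is a Tuesday, so the first Sunday is September 6 and the third is September 20.
1 March 2027 is a Monday, so the first Sunday is March 7.
5 March 2027 falls between 20 September 2026 and 7 March 2027, so daylight saving is in effect and Dortara Isles is at UTC−09:00.
10:45 local + 9h = 19:45 UTC.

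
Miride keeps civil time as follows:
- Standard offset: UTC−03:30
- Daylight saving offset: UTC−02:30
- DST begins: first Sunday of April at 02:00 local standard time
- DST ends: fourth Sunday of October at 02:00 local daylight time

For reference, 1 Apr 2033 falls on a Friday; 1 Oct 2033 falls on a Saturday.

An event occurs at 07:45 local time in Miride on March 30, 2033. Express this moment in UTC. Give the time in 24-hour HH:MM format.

1 April 2033 is a Friday, so the first Sunday is April 3.
1 October 2033 is a Saturday, so the first Sunday is October 2 and the fourth is October 23.
Daylight saving runs 3 April – 23 October; March 30, 2033 is outside that window, so Miride is on standard time at UTC−03:30.
07:45 local + 3h30m = 11:15 UTC.

11:15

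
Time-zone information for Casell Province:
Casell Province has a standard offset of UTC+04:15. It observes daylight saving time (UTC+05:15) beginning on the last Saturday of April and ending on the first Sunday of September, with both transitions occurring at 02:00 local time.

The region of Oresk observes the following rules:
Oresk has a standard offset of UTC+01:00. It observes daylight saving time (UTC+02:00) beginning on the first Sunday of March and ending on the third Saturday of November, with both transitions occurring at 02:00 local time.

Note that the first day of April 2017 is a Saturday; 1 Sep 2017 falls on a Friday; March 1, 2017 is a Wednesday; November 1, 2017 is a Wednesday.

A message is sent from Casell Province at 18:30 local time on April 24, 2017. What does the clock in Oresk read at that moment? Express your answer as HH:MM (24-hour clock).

1 April 2017 is a Saturday, so Saturdays fall on 1, 8, 15, 22, 29; the last is April 29.
1 September 2017 is a Friday, so the first Sunday is September 3.
April 24, 2017 does not fall between 29 April and 3 September, so daylight saving is not in effect and Casell Province is at UTC+04:15.
18:30 Casell Province − 4h15m = 14:15 UTC.
1 March 2017 is a Wednesday, so the first Sunday is March 5.
1 November 2017 is a Wednesday, so the first Saturday is November 4 and the third is November 18.
At the standard offset (UTC+01:00), 14:15 UTC + 1h = 15:15 Oresk standard time.
The standard-time date in Oresk, April 24, 2017, lies within the daylight-saving period (5 March – 18 November), so Oresk is on daylight time, UTC+02:00.
14:15 UTC + 2h = 16:15 Oresk.

16:15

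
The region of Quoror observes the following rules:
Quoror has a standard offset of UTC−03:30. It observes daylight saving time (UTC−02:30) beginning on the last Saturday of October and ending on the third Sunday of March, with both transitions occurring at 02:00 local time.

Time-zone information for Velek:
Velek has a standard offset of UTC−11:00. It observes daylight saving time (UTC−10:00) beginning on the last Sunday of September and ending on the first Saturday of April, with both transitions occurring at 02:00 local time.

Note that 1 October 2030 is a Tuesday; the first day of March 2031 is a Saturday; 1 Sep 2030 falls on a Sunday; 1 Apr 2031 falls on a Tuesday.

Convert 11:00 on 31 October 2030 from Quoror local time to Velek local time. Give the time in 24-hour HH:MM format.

1 October 2030 is a Tuesday, so Saturdays fall on 5, 12, 19, 26; the last is October 26.
1 March 2031 is a Saturday, so the first Sunday is March 2 and the third is March 16.
Daylight saving runs 26 October 2030 – 16 March 2031; 31 October 2030 is inside that window, so Quoror is at UTC−02:30.
11:00 Quoror + 2h30m = 13:30 UTC.
1 September 2030 is a Sunday, so Sundays fall on 1, 8, 15, 22, 29; the last is September 29.
1 April 2031 is a Tuesday, so the first Saturday is April 5.
At the standard offset (UTC−11:00), 13:30 UTC − 11h = 02:30 Velek standard time.
The standard-time date in Velek, 31 October 2030, falls between 29 September 2030 and 5 April 2031, so daylight saving is in effect and Velek is at UTC−10:00.
13:30 UTC − 10h = 03:30 Velek.

03:30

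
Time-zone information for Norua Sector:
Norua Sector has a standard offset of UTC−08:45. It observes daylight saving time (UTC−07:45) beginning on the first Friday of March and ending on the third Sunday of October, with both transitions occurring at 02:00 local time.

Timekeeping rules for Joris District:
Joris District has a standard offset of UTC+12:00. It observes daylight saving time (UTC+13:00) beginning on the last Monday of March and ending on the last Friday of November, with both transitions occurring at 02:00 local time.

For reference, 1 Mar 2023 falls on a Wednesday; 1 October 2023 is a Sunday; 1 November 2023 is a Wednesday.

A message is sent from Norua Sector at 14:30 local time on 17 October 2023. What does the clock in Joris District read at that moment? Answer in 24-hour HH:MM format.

12:15

1 March 2023 is a Wednesday, so the first Friday is March 3.
1 October 2023 is a Sunday, so the first Sunday is October 1 and the third is October 15.
17 October 2023 is outside the daylight-saving period (3 March – 15 October), so Norua Sector is on standard time, UTC−08:45.
14:30 Norua Sector + 8h45m = 23:15 UTC.
1 March 2023 is a Wednesday, so Mondays fall on 6, 13, 20, 27; the last is March 27.
1 November 2023 is a Wednesday, so Fridays fall on 3, 10, 17, 24; the last is November 24.
At the standard offset (UTC+12:00), 23:15 UTC + 12h = 11:15 Joris District standard time (rolling into the next day, 18 October 2023).
The standard-time date in Joris District, 18 October 2023, lies within the daylight-saving period (27 March – 24 November), so Joris District is on daylight time, UTC+13:00.
23:15 UTC + 13h = 12:15 Joris District (rolling into the next day, 18 October 2023).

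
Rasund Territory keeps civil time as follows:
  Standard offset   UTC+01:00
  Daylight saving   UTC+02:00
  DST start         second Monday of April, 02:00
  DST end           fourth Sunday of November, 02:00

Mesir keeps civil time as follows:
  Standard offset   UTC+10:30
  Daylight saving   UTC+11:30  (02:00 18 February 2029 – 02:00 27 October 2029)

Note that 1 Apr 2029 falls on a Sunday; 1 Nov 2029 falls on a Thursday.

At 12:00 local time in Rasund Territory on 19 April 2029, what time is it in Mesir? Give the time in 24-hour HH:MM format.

1 April 2029 is a Sunday, so the first Monday is April 2 and the second is April 9.
1 November 2029 is a Thursday, so the first Sunday is November 4 and the fourth is November 25.
19 April 2029 falls between 9 April and 25 November, so daylight saving is in effect and Rasund Territory is at UTC+02:00.
12:00 Rasund Territory − 2h = 10:00 UTC.
At the standard offset (UTC+10:30), 10:00 UTC + 10h30m = 20:30 Mesir standard time.
The standard-time date in Mesir, 19 April 2029, falls between 18 February and 27 October, so daylight saving is in effect and Mesir is at UTC+11:30.
10:00 UTC + 11h30m = 21:30 Mesir.

21:30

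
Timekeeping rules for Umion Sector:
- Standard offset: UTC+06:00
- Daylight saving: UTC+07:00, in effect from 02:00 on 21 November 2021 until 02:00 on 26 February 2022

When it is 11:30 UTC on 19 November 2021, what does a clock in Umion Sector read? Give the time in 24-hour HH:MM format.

At the standard offset (UTC+06:00), 11:30 UTC + 6h = 17:30 Umion Sector standard time.
The standard-time date in Umion Sector, 19 November 2021, does not fall between 21 November 2021 and 26 February 2022, so daylight saving is not in effect and Umion Sector is at UTC+06:00.
11:30 UTC + 6h = 17:30 local.

17:30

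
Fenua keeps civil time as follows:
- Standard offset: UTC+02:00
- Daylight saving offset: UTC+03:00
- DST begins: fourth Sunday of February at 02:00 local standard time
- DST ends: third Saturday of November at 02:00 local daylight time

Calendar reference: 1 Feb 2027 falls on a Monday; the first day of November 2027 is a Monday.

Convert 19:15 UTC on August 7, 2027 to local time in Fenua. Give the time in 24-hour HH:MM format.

22:15

1 February 2027 is a Monday, so the first Sunday is February 7 and the fourth is February 28.
1 November 2027 is a Monday, so the first Saturday is November 6 and the third is November 20.
At the standard offset (UTC+02:00), 19:15 UTC + 2h = 21:15 Fenua standard time.
The standard-time date in Fenua, August 7, 2027, lies within the daylight-saving period (28 February – 20 November), so Fenua is on daylight time, UTC+03:00.
19:15 UTC + 3h = 22:15 local.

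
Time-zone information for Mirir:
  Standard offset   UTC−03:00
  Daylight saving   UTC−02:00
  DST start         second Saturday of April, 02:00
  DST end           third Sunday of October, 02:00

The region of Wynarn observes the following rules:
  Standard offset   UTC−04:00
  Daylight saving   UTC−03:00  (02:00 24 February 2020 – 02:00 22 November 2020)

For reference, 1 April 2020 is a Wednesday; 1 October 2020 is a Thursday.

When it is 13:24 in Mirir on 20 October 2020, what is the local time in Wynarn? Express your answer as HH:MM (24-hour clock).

13:24

1 April 2020 is a Wednesday, so the first Saturday is April 4 and the second is April 11.
1 October 2020 is a Thursday, so the first Sunday is October 4 and the third is October 18.
Daylight saving runs 11 April – 18 October; 20 October 2020 is outside that window, so Mirir is on standard time at UTC−03:00.
13:24 Mirir + 3h = 16:24 UTC.
At the standard offset (UTC−04:00), 16:24 UTC − 4h = 12:24 Wynarn standard time.
The standard-time date in Wynarn, 20 October 2020, falls between 24 February and 22 November, so daylight saving is in effect and Wynarn is at UTC−03:00.
16:24 UTC − 3h = 13:24 Wynarn.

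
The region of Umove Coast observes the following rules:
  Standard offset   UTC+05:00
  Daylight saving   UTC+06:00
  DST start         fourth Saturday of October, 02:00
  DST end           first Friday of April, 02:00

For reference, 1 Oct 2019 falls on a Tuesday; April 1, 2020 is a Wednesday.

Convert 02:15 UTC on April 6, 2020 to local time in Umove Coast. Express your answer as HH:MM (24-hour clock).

07:15

1 October 2019 is a Tuesday, so the first Saturday is October 5 and the fourth is October 26.
1 April 2020 is a Wednesday, so the first Friday is April 3.
At the standard offset (UTC+05:00), 02:15 UTC + 5h = 07:15 Umove Coast standard time.
Daylight saving runs 26 October 2019 – 3 April 2020; the standard-time date in Umove Coast, April 6, 2020, is outside that window, so Umove Coast is on standard time at UTC+05:00.
02:15 UTC + 5h = 07:15 local.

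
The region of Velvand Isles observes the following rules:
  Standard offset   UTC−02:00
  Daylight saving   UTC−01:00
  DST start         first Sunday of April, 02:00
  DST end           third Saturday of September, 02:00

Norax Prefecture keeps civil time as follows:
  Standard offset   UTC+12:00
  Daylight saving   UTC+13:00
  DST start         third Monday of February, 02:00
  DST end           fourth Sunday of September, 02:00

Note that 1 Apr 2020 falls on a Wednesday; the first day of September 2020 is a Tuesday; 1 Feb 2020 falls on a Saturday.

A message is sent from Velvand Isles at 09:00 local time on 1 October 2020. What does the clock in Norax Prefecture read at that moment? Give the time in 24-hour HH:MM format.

1 April 2020 is a Wednesday, so the first Sunday is April 5.
1 September 2020 is a Tuesday, so the first Saturday is September 5 and the third is September 19.
1 October 2020 does not fall between 5 April and 19 September, so daylight saving is not in effect and Velvand Isles is at UTC−02:00.
09:00 Velvand Isles + 2h = 11:00 UTC.
1 February 2020 is a Saturday, so the first Monday is February 3 and the third is February 17.
1 September 2020 is a Tuesday, so the first Sunday is September 6 and the fourth is September 27.
At the standard offset (UTC+12:00), 11:00 UTC + 12h = 23:00 Norax Prefecture standard time.
Daylight saving runs 17 February – 27 September; the standard-time date in Norax Prefecture, 1 October 2020, is outside that window, so Norax Prefecture is on standard time at UTC+12:00.
11:00 UTC + 12h = 23:00 Norax Prefecture.

23:00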